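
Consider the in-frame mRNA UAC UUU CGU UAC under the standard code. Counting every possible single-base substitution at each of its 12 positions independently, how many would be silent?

Codon 1 (UAC, Tyr): 1 synonymous substitution.
Codon 2 (UUU, Phe): 1 synonymous substitution.
Codon 3 (CGU, Arg): 3 synonymous substitutions.
Codon 4 (UAC, Tyr): 1 synonymous substitution.
Total: 1 + 1 + 3 + 1 = 6.

6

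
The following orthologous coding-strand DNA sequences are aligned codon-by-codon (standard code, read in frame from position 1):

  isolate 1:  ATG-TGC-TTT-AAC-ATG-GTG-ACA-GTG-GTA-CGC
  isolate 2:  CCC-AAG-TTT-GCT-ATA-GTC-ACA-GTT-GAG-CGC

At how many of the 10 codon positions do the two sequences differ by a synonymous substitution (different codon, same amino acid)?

2

Codon 1: ATG Met / CCC Pro — nonsynonymous.
Codon 2: TGC Cys / AAG Lys — nonsynonymous.
Codon 3: TTT Phe / TTT Phe — identical.
Codon 4: AAC Asn / GCT Ala — nonsynonymous.
Codon 5: ATG Met / ATA Ile — nonsynonymous.
Codon 6: GTG Val / GTC Val — synonymous.
Codon 7: ACA Thr / ACA Thr — identical.
Codon 8: GTG Val / GTT Val — synonymous.
Codon 9: GTA Val / GAG Glu — nonsynonymous.
Codon 10: CGC Arg / CGC Arg — identical.
Synonymous differences: 2.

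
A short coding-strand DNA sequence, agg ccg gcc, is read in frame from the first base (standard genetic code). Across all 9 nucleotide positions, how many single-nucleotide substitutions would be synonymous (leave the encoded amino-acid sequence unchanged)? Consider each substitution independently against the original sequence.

Codon 1 (AGG, Arg): 2 synonymous substitutions.
Codon 2 (CCG, Pro): 3 synonymous substitutions.
Codon 3 (GCC, Ala): 3 synonymous substitutions.
Total: 2 + 3 + 3 = 8.

8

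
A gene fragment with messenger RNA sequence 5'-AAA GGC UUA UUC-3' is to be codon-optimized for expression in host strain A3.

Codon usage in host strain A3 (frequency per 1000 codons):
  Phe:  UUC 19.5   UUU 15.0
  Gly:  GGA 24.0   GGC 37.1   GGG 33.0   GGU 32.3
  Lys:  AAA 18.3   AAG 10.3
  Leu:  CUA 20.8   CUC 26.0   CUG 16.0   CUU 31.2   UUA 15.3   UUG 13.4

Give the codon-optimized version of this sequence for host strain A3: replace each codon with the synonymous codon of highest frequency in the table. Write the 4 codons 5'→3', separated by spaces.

AAA GGC CUU UUC

Codon 1 (Lys): best is AAA at 18.3.
Codon 2 (Gly): best is GGC at 37.1.
Codon 3 (Leu): best is CUU at 31.2.
Codon 4 (Phe): best is UUC at 19.5.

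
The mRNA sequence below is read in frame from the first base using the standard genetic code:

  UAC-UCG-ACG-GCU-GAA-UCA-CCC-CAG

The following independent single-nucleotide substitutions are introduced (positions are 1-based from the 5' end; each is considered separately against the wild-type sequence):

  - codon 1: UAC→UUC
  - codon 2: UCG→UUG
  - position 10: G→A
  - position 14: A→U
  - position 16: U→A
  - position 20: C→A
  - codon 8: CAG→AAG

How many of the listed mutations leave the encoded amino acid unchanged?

0

Codon 1: UAC (Tyr) → UUC (Phe) — missense.
Codon 2: UCG (Ser) → UUG (Leu) — missense.
Codon 4: GCU (Ala) → ACU (Thr) — missense.
Codon 5: GAA (Glu) → GUA (Val) — missense.
Codon 6: UCA (Ser) → ACA (Thr) — missense.
Codon 7: CCC (Pro) → CAC (His) — missense.
Codon 8: CAG (Gln) → AAG (Lys) — missense.
Synonymous: 0 of 7.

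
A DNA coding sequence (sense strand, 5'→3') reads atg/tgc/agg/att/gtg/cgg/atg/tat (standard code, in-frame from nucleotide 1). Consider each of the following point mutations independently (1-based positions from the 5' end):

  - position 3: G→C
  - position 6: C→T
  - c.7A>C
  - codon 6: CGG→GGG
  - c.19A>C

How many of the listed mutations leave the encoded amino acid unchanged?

Codon 1: ATG (Met) → ATC (Ile) — missense.
Codon 2: TGC (Cys) → TGT (Cys) — synonymous.
Codon 3: AGG (Arg) → CGG (Arg) — synonymous.
Codon 6: CGG (Arg) → GGG (Gly) — missense.
Codon 7: ATG (Met) → CTG (Leu) — missense.
Synonymous: 2 of 5.

2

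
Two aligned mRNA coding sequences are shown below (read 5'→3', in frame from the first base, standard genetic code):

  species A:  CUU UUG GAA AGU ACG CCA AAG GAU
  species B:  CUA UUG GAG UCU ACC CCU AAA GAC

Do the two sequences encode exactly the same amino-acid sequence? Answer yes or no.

Codon 1: CUU Leu / CUA Leu — synonymous.
Codon 2: UUG Leu / UUG Leu — identical.
Codon 3: GAA Glu / GAG Glu — synonymous.
Codon 4: AGU Ser / UCU Ser — synonymous.
Codon 5: ACG Thr / ACC Thr — synonymous.
Codon 6: CCA Pro / CCU Pro — synonymous.
Codon 7: AAG Lys / AAA Lys — synonymous.
Codon 8: GAU Asp / GAC Asp — synonymous.
Nonsynonymous differences: 0 → same protein.

yes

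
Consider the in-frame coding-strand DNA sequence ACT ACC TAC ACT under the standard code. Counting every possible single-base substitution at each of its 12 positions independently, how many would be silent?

Codon 1 (ACT, Thr): 3 synonymous substitutions.
Codon 2 (ACC, Thr): 3 synonymous substitutions.
Codon 3 (TAC, Tyr): 1 synonymous substitution.
Codon 4 (ACT, Thr): 3 synonymous substitutions.
Total: 3 + 3 + 1 + 3 = 10.

10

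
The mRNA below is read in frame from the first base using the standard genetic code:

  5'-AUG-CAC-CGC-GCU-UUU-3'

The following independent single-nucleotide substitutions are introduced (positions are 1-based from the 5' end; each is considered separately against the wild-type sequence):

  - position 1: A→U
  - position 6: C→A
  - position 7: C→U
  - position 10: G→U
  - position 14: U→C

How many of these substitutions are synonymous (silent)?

Codon 1: AUG (Met) → UUG (Leu) — missense.
Codon 2: CAC (His) → CAA (Gln) — missense.
Codon 3: CGC (Arg) → UGC (Cys) — missense.
Codon 4: GCU (Ala) → UCU (Ser) — missense.
Codon 5: UUU (Phe) → UCU (Ser) — missense.
Synonymous: 0 of 5.

0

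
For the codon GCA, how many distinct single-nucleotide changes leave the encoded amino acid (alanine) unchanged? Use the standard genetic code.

3

Position 1: none → 0 synonymous.
Position 2: none → 0 synonymous.
Position 3: GCU, GCC, GCG → 3 synonymous.
Total: 0 + 0 + 3 = 3.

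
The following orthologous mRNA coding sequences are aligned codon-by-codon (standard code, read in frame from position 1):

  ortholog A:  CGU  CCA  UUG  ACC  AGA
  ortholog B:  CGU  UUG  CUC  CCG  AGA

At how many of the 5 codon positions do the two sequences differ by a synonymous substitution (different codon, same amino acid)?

Codon 1: CGU Arg / CGU Arg — identical.
Codon 2: CCA Pro / UUG Leu — nonsynonymous.
Codon 3: UUG Leu / CUC Leu — synonymous.
Codon 4: ACC Thr / CCG Pro — nonsynonymous.
Codon 5: AGA Arg / AGA Arg — identical.
Synonymous differences: 1.

1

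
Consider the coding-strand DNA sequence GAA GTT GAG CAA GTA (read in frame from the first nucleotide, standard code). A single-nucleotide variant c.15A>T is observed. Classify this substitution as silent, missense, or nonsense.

silent

Position 15 falls in codon 5: GTA → Val.
After the substitution the codon is GTT → Val.
Both encode Val, so the change is synonymous.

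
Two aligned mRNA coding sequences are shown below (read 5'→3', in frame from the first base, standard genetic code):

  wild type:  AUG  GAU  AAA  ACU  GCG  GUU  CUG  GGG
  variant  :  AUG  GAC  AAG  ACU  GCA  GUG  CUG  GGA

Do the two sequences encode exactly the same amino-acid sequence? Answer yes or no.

yes

Codon 1: AUG Met / AUG Met — identical.
Codon 2: GAU Asp / GAC Asp — synonymous.
Codon 3: AAA Lys / AAG Lys — synonymous.
Codon 4: ACU Thr / ACU Thr — identical.
Codon 5: GCG Ala / GCA Ala — synonymous.
Codon 6: GUU Val / GUG Val — synonymous.
Codon 7: CUG Leu / CUG Leu — identical.
Codon 8: GGG Gly / GGA Gly — synonymous.
Nonsynonymous differences: 0 → same protein.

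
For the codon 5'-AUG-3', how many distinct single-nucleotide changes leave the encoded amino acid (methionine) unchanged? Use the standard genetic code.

Position 1: none → 0 synonymous.
Position 2: none → 0 synonymous.
Position 3: none → 0 synonymous.
Total: 0 + 0 + 0 = 0.

0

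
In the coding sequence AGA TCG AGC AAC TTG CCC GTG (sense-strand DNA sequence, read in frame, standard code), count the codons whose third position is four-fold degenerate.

Codon 1 AGA (Arg): third position 2-fold.
Codon 2 TCG (Ser): third position 4-fold.
Codon 3 AGC (Ser): third position 2-fold.
Codon 4 AAC (Asn): third position 2-fold.
Codon 5 TTG (Leu): third position 2-fold.
Codon 6 CCC (Pro): third position 4-fold.
Codon 7 GTG (Val): third position 4-fold.
Four-fold degenerate third positions: 3.

3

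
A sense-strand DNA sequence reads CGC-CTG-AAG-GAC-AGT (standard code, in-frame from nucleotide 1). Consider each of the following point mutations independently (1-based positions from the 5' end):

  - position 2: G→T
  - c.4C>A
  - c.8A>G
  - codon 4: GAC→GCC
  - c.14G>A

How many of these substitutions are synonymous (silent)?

Codon 1: CGC (Arg) → CTC (Leu) — missense.
Codon 2: CTG (Leu) → ATG (Met) — missense.
Codon 3: AAG (Lys) → AGG (Arg) — missense.
Codon 4: GAC (Asp) → GCC (Ala) — missense.
Codon 5: AGT (Ser) → AAT (Asn) — missense.
Synonymous: 0 of 5.

0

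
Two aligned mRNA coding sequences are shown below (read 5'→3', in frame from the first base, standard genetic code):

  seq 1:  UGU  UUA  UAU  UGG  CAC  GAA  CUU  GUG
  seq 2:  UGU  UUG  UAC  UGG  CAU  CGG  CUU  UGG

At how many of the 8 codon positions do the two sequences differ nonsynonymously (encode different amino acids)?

Codon 1: UGU Cys / UGU Cys — identical.
Codon 2: UUA Leu / UUG Leu — synonymous.
Codon 3: UAU Tyr / UAC Tyr — synonymous.
Codon 4: UGG Trp / UGG Trp — identical.
Codon 5: CAC His / CAU His — synonymous.
Codon 6: GAA Glu / CGG Arg — nonsynonymous.
Codon 7: CUU Leu / CUU Leu — identical.
Codon 8: GUG Val / UGG Trp — nonsynonymous.
Nonsynonymous differences: 2.

2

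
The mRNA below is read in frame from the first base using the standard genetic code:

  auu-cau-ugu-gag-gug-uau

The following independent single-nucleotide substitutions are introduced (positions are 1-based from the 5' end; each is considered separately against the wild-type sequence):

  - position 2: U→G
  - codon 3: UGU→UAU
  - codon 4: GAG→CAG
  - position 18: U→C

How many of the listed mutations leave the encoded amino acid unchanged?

Codon 1: AUU (Ile) → AGU (Ser) — missense.
Codon 3: UGU (Cys) → UAU (Tyr) — missense.
Codon 4: GAG (Glu) → CAG (Gln) — missense.
Codon 6: UAU (Tyr) → UAC (Tyr) — synonymous.
Synonymous: 1 of 4.

1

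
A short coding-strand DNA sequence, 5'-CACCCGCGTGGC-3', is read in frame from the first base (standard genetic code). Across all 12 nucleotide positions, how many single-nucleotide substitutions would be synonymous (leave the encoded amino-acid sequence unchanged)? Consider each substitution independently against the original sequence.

10

Codon 1 (CAC, His): 1 synonymous substitution.
Codon 2 (CCG, Pro): 3 synonymous substitutions.
Codon 3 (CGT, Arg): 3 synonymous substitutions.
Codon 4 (GGC, Gly): 3 synonymous substitutions.
Total: 1 + 3 + 3 + 3 = 10.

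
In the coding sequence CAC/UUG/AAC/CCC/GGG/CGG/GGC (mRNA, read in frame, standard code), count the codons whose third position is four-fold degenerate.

Codon 1 CAC (His): third position 2-fold.
Codon 2 UUG (Leu): third position 2-fold.
Codon 3 AAC (Asn): third position 2-fold.
Codon 4 CCC (Pro): third position 4-fold.
Codon 5 GGG (Gly): third position 4-fold.
Codon 6 CGG (Arg): third position 4-fold.
Codon 7 GGC (Gly): third position 4-fold.
Four-fold degenerate third positions: 4.

4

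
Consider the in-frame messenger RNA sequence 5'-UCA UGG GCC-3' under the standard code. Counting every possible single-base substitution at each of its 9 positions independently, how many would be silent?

Codon 1 (UCA, Ser): 3 synonymous substitutions.
Codon 2 (UGG, Trp): 0 synonymous substitutions.
Codon 3 (GCC, Ala): 3 synonymous substitutions.
Total: 3 + 0 + 3 = 6.

6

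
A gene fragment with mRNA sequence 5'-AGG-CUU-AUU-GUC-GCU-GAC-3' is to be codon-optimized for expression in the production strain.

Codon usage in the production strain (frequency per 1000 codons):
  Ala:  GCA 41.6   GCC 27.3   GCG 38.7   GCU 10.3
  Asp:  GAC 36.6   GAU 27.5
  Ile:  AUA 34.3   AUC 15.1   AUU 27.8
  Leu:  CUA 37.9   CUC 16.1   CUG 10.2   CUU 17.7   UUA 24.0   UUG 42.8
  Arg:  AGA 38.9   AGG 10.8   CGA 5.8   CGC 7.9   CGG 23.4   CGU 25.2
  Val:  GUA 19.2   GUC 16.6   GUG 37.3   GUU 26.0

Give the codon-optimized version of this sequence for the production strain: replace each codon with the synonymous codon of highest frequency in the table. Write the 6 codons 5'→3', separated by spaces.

Codon 1 (Arg): best is AGA at 38.9.
Codon 2 (Leu): best is UUG at 42.8.
Codon 3 (Ile): best is AUA at 34.3.
Codon 4 (Val): best is GUG at 37.3.
Codon 5 (Ala): best is GCA at 41.6.
Codon 6 (Asp): best is GAC at 36.6.

AGA UUG AUA GUG GCA GAC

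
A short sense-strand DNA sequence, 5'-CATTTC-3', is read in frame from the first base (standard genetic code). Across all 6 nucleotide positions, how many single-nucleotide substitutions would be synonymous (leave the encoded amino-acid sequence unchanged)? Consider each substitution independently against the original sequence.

Codon 1 (CAT, His): 1 synonymous substitution.
Codon 2 (TTC, Phe): 1 synonymous substitution.
Total: 1 + 1 = 2.

2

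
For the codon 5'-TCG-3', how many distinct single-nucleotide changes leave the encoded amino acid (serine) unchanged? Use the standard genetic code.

Position 1: none → 0 synonymous.
Position 2: none → 0 synonymous.
Position 3: TCT, TCC, TCA → 3 synonymous.
Total: 0 + 0 + 3 = 3.

3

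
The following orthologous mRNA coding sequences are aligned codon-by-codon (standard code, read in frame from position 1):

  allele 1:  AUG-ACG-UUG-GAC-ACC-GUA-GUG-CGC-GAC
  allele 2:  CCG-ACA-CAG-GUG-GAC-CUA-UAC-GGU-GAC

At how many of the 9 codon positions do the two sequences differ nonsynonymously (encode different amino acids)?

7

Codon 1: AUG Met / CCG Pro — nonsynonymous.
Codon 2: ACG Thr / ACA Thr — synonymous.
Codon 3: UUG Leu / CAG Gln — nonsynonymous.
Codon 4: GAC Asp / GUG Val — nonsynonymous.
Codon 5: ACC Thr / GAC Asp — nonsynonymous.
Codon 6: GUA Val / CUA Leu — nonsynonymous.
Codon 7: GUG Val / UAC Tyr — nonsynonymous.
Codon 8: CGC Arg / GGU Gly — nonsynonymous.
Codon 9: GAC Asp / GAC Asp — identical.
Nonsynonymous differences: 7.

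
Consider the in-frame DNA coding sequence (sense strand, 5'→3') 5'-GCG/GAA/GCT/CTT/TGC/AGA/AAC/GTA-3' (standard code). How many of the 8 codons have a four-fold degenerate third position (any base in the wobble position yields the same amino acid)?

4

Codon 1 GCG (Ala): third position 4-fold.
Codon 2 GAA (Glu): third position 2-fold.
Codon 3 GCT (Ala): third position 4-fold.
Codon 4 CTT (Leu): third position 4-fold.
Codon 5 TGC (Cys): third position 2-fold.
Codon 6 AGA (Arg): third position 2-fold.
Codon 7 AAC (Asn): third position 2-fold.
Codon 8 GTA (Val): third position 4-fold.
Four-fold degenerate third positions: 4.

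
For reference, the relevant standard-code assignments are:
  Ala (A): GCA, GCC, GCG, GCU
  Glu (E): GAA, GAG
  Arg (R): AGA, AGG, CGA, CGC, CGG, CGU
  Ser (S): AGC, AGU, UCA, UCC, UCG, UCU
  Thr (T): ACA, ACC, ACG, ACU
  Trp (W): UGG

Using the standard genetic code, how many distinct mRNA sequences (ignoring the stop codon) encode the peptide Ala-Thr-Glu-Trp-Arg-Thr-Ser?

4608

Ala: 4 codons.
Thr: 4 codons.
Glu: 2 codons.
Trp: 1 codon.
Arg: 6 codons.
Thr: 4 codons.
Ser: 6 codons.
4 × 4 × 2 × 1 × 6 × 4 × 6 = 4608.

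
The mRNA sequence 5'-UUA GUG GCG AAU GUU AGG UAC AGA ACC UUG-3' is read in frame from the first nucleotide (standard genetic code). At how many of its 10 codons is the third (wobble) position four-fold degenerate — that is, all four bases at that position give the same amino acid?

Codon 1 UUA (Leu): third position 2-fold.
Codon 2 GUG (Val): third position 4-fold.
Codon 3 GCG (Ala): third position 4-fold.
Codon 4 AAU (Asn): third position 2-fold.
Codon 5 GUU (Val): third position 4-fold.
Codon 6 AGG (Arg): third position 2-fold.
Codon 7 UAC (Tyr): third position 2-fold.
Codon 8 AGA (Arg): third position 2-fold.
Codon 9 ACC (Thr): third position 4-fold.
Codon 10 UUG (Leu): third position 2-fold.
Four-fold degenerate third positions: 4.

4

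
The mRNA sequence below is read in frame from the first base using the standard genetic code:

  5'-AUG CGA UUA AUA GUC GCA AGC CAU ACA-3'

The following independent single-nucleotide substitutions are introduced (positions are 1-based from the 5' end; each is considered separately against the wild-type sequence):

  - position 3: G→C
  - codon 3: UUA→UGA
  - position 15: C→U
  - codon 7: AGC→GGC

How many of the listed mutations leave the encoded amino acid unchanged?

Codon 1: AUG (Met) → AUC (Ile) — missense.
Codon 3: UUA (Leu) → UGA (Stop) — nonsense.
Codon 5: GUC (Val) → GUU (Val) — synonymous.
Codon 7: AGC (Ser) → GGC (Gly) — missense.
Synonymous: 1 of 4.

1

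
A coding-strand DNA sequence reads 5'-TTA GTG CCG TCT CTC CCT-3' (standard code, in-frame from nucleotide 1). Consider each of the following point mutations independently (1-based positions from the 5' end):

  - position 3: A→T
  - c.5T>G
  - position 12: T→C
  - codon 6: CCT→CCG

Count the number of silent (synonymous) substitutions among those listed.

2

Codon 1: TTA (Leu) → TTT (Phe) — missense.
Codon 2: GTG (Val) → GGG (Gly) — missense.
Codon 4: TCT (Ser) → TCC (Ser) — synonymous.
Codon 6: CCT (Pro) → CCG (Pro) — synonymous.
Synonymous: 2 of 4.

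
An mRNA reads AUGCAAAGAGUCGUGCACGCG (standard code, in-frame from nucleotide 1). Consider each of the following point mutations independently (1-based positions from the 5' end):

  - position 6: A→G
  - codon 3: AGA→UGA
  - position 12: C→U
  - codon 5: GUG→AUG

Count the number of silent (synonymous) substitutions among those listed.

2

Codon 2: CAA (Gln) → CAG (Gln) — synonymous.
Codon 3: AGA (Arg) → UGA (Stop) — nonsense.
Codon 4: GUC (Val) → GUU (Val) — synonymous.
Codon 5: GUG (Val) → AUG (Met) — missense.
Synonymous: 2 of 4.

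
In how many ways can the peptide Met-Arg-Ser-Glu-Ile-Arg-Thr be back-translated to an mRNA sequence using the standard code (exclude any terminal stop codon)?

5184

Met: 1 codon.
Arg: 6 codons.
Ser: 6 codons.
Glu: 2 codons.
Ile: 3 codons.
Arg: 6 codons.
Thr: 4 codons.
1 × 6 × 6 × 2 × 3 × 6 × 4 = 5184.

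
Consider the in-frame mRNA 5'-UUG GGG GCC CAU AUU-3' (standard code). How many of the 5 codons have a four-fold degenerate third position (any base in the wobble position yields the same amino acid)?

Codon 1 UUG (Leu): third position 2-fold.
Codon 2 GGG (Gly): third position 4-fold.
Codon 3 GCC (Ala): third position 4-fold.
Codon 4 CAU (His): third position 2-fold.
Codon 5 AUU (Ile): third position 3-fold.
Four-fold degenerate third positions: 2.

2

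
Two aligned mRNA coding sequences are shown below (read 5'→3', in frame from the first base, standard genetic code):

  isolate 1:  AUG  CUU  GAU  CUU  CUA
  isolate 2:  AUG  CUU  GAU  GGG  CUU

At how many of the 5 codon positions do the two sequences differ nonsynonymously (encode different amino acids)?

1

Codon 1: AUG Met / AUG Met — identical.
Codon 2: CUU Leu / CUU Leu — identical.
Codon 3: GAU Asp / GAU Asp — identical.
Codon 4: CUU Leu / GGG Gly — nonsynonymous.
Codon 5: CUA Leu / CUU Leu — synonymous.
Nonsynonymous differences: 1.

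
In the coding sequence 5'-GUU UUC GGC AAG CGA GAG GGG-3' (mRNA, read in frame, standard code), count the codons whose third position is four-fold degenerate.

4

Codon 1 GUU (Val): third position 4-fold.
Codon 2 UUC (Phe): third position 2-fold.
Codon 3 GGC (Gly): third position 4-fold.
Codon 4 AAG (Lys): third position 2-fold.
Codon 5 CGA (Arg): third position 4-fold.
Codon 6 GAG (Glu): third position 2-fold.
Codon 7 GGG (Gly): third position 4-fold.
Four-fold degenerate third positions: 4.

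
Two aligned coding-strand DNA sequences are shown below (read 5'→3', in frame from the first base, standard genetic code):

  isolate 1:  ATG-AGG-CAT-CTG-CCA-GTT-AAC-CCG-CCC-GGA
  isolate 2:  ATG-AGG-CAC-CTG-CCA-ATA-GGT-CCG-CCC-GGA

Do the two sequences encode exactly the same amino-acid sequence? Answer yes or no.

Codon 1: ATG Met / ATG Met — identical.
Codon 2: AGG Arg / AGG Arg — identical.
Codon 3: CAT His / CAC His — synonymous.
Codon 4: CTG Leu / CTG Leu — identical.
Codon 5: CCA Pro / CCA Pro — identical.
Codon 6: GTT Val / ATA Ile — nonsynonymous.
Codon 7: AAC Asn / GGT Gly — nonsynonymous.
Codon 8: CCG Pro / CCG Pro — identical.
Codon 9: CCC Pro / CCC Pro — identical.
Codon 10: GGA Gly / GGA Gly — identical.
Nonsynonymous differences: 2 → different protein.

no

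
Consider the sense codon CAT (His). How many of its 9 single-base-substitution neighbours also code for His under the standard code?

1

Position 1: none → 0 synonymous.
Position 2: none → 0 synonymous.
Position 3: CAC → 1 synonymous.
Total: 0 + 0 + 1 = 1.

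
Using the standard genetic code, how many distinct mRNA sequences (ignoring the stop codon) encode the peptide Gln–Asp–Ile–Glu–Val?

96

Gln: 2 codons.
Asp: 2 codons.
Ile: 3 codons.
Glu: 2 codons.
Val: 4 codons.
2 × 2 × 3 × 2 × 4 = 96.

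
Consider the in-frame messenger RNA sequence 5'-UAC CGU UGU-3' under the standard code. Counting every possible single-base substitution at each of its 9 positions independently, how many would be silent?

5

Codon 1 (UAC, Tyr): 1 synonymous substitution.
Codon 2 (CGU, Arg): 3 synonymous substitutions.
Codon 3 (UGU, Cys): 1 synonymous substitution.
Total: 1 + 3 + 1 = 5.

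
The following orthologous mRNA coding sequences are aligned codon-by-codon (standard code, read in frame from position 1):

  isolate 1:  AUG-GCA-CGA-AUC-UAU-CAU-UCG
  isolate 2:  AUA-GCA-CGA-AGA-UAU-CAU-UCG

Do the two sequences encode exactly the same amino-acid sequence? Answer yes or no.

no

Codon 1: AUG Met / AUA Ile — nonsynonymous.
Codon 2: GCA Ala / GCA Ala — identical.
Codon 3: CGA Arg / CGA Arg — identical.
Codon 4: AUC Ile / AGA Arg — nonsynonymous.
Codon 5: UAU Tyr / UAU Tyr — identical.
Codon 6: CAU His / CAU His — identical.
Codon 7: UCG Ser / UCG Ser — identical.
Nonsynonymous differences: 2 → different protein.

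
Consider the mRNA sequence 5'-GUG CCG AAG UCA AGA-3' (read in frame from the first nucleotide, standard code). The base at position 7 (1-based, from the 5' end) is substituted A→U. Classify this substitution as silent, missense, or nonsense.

Position 7 falls in codon 3: AAG → Lys.
After the substitution the codon is UAG → Stop.
The new codon is a stop codon, so this is a nonsense mutation.

nonsense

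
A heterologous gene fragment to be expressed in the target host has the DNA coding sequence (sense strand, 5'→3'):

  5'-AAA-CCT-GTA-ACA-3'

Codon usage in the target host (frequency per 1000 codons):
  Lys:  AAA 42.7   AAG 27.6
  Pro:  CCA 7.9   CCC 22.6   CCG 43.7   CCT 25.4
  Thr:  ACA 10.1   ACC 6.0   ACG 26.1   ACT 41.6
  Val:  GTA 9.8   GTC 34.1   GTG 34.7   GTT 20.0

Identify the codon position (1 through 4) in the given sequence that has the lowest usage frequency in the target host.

3

Codon 1 AAA (Lys): 42.7 per 1000.
Codon 2 CCT (Pro): 25.4 per 1000.
Codon 3 GTA (Val): 9.8 per 1000.
Codon 4 ACA (Thr): 10.1 per 1000.
Lowest frequency is 9.8 at codon 3.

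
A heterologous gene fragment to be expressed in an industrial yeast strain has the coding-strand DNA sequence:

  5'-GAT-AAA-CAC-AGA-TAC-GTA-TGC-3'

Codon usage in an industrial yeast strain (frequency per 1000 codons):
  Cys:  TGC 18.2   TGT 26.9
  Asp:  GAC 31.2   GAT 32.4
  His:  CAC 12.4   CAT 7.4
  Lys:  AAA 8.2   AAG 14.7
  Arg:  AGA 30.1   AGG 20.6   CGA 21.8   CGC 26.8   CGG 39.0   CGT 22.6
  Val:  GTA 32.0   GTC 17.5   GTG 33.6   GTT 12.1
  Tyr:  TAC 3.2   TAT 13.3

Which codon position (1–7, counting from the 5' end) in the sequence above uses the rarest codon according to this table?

5

Codon 1 GAT (Asp): 32.4 per 1000.
Codon 2 AAA (Lys): 8.2 per 1000.
Codon 3 CAC (His): 12.4 per 1000.
Codon 4 AGA (Arg): 30.1 per 1000.
Codon 5 TAC (Tyr): 3.2 per 1000.
Codon 6 GTA (Val): 32.0 per 1000.
Codon 7 TGC (Cys): 18.2 per 1000.
Lowest frequency is 3.2 at codon 5.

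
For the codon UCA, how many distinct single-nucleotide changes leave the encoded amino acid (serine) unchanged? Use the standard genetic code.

3

Position 1: none → 0 synonymous.
Position 2: none → 0 synonymous.
Position 3: UCU, UCC, UCG → 3 synonymous.
Total: 0 + 0 + 3 = 3.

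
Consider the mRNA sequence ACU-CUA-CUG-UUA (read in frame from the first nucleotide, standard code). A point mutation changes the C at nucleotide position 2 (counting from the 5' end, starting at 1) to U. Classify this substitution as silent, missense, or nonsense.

Position 2 falls in codon 1: ACU → Thr.
After the substitution the codon is AUU → Ile.
Thr ≠ Ile, so this is a missense mutation.

missense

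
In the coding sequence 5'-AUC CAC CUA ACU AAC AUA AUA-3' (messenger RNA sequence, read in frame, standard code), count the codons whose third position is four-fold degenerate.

2

Codon 1 AUC (Ile): third position 3-fold.
Codon 2 CAC (His): third position 2-fold.
Codon 3 CUA (Leu): third position 4-fold.
Codon 4 ACU (Thr): third position 4-fold.
Codon 5 AAC (Asn): third position 2-fold.
Codon 6 AUA (Ile): third position 3-fold.
Codon 7 AUA (Ile): third position 3-fold.
Four-fold degenerate third positions: 2.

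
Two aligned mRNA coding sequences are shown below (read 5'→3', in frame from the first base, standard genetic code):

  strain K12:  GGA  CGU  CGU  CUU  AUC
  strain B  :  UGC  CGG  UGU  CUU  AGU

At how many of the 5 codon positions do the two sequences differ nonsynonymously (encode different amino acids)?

3

Codon 1: GGA Gly / UGC Cys — nonsynonymous.
Codon 2: CGU Arg / CGG Arg — synonymous.
Codon 3: CGU Arg / UGU Cys — nonsynonymous.
Codon 4: CUU Leu / CUU Leu — identical.
Codon 5: AUC Ile / AGU Ser — nonsynonymous.
Nonsynonymous differences: 3.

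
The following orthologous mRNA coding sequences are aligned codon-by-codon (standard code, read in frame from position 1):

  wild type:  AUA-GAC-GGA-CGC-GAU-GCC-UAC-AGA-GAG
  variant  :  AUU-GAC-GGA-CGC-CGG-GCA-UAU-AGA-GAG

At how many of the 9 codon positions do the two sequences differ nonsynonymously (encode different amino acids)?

Codon 1: AUA Ile / AUU Ile — synonymous.
Codon 2: GAC Asp / GAC Asp — identical.
Codon 3: GGA Gly / GGA Gly — identical.
Codon 4: CGC Arg / CGC Arg — identical.
Codon 5: GAU Asp / CGG Arg — nonsynonymous.
Codon 6: GCC Ala / GCA Ala — synonymous.
Codon 7: UAC Tyr / UAU Tyr — synonymous.
Codon 8: AGA Arg / AGA Arg — identical.
Codon 9: GAG Glu / GAG Glu — identical.
Nonsynonymous differences: 1.

1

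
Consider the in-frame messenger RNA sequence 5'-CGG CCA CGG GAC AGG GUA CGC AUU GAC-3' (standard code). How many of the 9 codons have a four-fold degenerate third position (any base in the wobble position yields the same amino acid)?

5

Codon 1 CGG (Arg): third position 4-fold.
Codon 2 CCA (Pro): third position 4-fold.
Codon 3 CGG (Arg): third position 4-fold.
Codon 4 GAC (Asp): third position 2-fold.
Codon 5 AGG (Arg): third position 2-fold.
Codon 6 GUA (Val): third position 4-fold.
Codon 7 CGC (Arg): third position 4-fold.
Codon 8 AUU (Ile): third position 3-fold.
Codon 9 GAC (Asp): third position 2-fold.
Four-fold degenerate third positions: 5.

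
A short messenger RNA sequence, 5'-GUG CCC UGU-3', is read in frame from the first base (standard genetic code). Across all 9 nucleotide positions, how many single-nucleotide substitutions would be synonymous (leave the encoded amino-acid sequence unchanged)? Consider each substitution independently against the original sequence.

Codon 1 (GUG, Val): 3 synonymous substitutions.
Codon 2 (CCC, Pro): 3 synonymous substitutions.
Codon 3 (UGU, Cys): 1 synonymous substitution.
Total: 3 + 3 + 1 = 7.

7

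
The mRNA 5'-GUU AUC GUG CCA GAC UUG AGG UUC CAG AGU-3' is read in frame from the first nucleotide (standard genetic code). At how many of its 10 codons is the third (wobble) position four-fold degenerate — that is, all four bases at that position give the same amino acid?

Codon 1 GUU (Val): third position 4-fold.
Codon 2 AUC (Ile): third position 3-fold.
Codon 3 GUG (Val): third position 4-fold.
Codon 4 CCA (Pro): third position 4-fold.
Codon 5 GAC (Asp): third position 2-fold.
Codon 6 UUG (Leu): third position 2-fold.
Codon 7 AGG (Arg): third position 2-fold.
Codon 8 UUC (Phe): third position 2-fold.
Codon 9 CAG (Gln): third position 2-fold.
Codon 10 AGU (Ser): third position 2-fold.
Four-fold degenerate third positions: 3.

3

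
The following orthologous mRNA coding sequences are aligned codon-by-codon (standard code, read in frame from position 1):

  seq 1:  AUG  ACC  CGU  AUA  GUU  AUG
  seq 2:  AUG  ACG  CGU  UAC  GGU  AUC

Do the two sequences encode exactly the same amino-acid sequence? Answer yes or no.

no

Codon 1: AUG Met / AUG Met — identical.
Codon 2: ACC Thr / ACG Thr — synonymous.
Codon 3: CGU Arg / CGU Arg — identical.
Codon 4: AUA Ile / UAC Tyr — nonsynonymous.
Codon 5: GUU Val / GGU Gly — nonsynonymous.
Codon 6: AUG Met / AUC Ile — nonsynonymous.
Nonsynonymous differences: 3 → different protein.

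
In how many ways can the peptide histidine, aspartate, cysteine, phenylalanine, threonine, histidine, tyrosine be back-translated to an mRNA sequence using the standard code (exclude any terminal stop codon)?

256

His: 2 codons.
Asp: 2 codons.
Cys: 2 codons.
Phe: 2 codons.
Thr: 4 codons.
His: 2 codons.
Tyr: 2 codons.
2 × 2 × 2 × 2 × 4 × 2 × 2 = 256.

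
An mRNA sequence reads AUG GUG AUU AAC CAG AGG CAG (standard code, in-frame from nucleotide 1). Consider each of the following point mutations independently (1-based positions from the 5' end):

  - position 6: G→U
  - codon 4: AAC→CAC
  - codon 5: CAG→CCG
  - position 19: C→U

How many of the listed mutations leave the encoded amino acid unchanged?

Codon 2: GUG (Val) → GUU (Val) — synonymous.
Codon 4: AAC (Asn) → CAC (His) — missense.
Codon 5: CAG (Gln) → CCG (Pro) — missense.
Codon 7: CAG (Gln) → UAG (Stop) — nonsense.
Synonymous: 1 of 4.

1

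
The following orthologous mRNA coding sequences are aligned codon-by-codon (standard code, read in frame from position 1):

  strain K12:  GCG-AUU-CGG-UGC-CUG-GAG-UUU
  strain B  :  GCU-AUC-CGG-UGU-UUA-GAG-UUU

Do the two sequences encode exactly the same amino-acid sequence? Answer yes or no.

Codon 1: GCG Ala / GCU Ala — synonymous.
Codon 2: AUU Ile / AUC Ile — synonymous.
Codon 3: CGG Arg / CGG Arg — identical.
Codon 4: UGC Cys / UGU Cys — synonymous.
Codon 5: CUG Leu / UUA Leu — synonymous.
Codon 6: GAG Glu / GAG Glu — identical.
Codon 7: UUU Phe / UUU Phe — identical.
Nonsynonymous differences: 0 → same protein.

yes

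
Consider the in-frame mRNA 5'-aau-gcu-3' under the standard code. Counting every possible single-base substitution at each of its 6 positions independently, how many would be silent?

4

Codon 1 (AAU, Asn): 1 synonymous substitution.
Codon 2 (GCU, Ala): 3 synonymous substitutions.
Total: 1 + 3 = 4.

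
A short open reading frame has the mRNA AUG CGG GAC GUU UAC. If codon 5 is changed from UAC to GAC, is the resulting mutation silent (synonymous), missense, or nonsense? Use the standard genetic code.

Position 13 falls in codon 5: UAC → Tyr.
After the substitution the codon is GAC → Asp.
Tyr ≠ Asp, so this is a missense mutation.

missense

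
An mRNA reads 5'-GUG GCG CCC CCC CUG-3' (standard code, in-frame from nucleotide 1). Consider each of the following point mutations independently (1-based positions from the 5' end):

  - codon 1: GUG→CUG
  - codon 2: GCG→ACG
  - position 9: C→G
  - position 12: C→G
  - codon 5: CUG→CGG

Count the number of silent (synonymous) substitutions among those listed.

Codon 1: GUG (Val) → CUG (Leu) — missense.
Codon 2: GCG (Ala) → ACG (Thr) — missense.
Codon 3: CCC (Pro) → CCG (Pro) — synonymous.
Codon 4: CCC (Pro) → CCG (Pro) — synonymous.
Codon 5: CUG (Leu) → CGG (Arg) — missense.
Synonymous: 2 of 5.

2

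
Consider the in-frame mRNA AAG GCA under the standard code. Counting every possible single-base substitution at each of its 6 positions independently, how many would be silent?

4

Codon 1 (AAG, Lys): 1 synonymous substitution.
Codon 2 (GCA, Ala): 3 synonymous substitutions.
Total: 1 + 3 = 4.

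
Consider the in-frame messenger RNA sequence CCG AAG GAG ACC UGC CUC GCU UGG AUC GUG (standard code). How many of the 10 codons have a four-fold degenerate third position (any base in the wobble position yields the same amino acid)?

Codon 1 CCG (Pro): third position 4-fold.
Codon 2 AAG (Lys): third position 2-fold.
Codon 3 GAG (Glu): third position 2-fold.
Codon 4 ACC (Thr): third position 4-fold.
Codon 5 UGC (Cys): third position 2-fold.
Codon 6 CUC (Leu): third position 4-fold.
Codon 7 GCU (Ala): third position 4-fold.
Codon 8 UGG (Trp): third position 1-fold.
Codon 9 AUC (Ile): third position 3-fold.
Codon 10 GUG (Val): third position 4-fold.
Four-fold degenerate third positions: 5.

5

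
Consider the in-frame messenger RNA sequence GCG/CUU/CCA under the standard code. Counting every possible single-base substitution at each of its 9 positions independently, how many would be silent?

9

Codon 1 (GCG, Ala): 3 synonymous substitutions.
Codon 2 (CUU, Leu): 3 synonymous substitutions.
Codon 3 (CCA, Pro): 3 synonymous substitutions.
Total: 3 + 3 + 3 = 9.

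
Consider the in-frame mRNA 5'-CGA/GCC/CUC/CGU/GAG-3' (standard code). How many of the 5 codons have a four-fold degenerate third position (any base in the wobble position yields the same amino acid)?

4

Codon 1 CGA (Arg): third position 4-fold.
Codon 2 GCC (Ala): third position 4-fold.
Codon 3 CUC (Leu): third position 4-fold.
Codon 4 CGU (Arg): third position 4-fold.
Codon 5 GAG (Glu): third position 2-fold.
Four-fold degenerate third positions: 4.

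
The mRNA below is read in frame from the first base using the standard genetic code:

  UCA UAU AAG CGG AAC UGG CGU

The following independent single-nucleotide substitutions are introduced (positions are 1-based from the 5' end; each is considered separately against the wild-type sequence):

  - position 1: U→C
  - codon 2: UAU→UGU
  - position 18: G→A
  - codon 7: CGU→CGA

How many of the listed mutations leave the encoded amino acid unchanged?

Codon 1: UCA (Ser) → CCA (Pro) — missense.
Codon 2: UAU (Tyr) → UGU (Cys) — missense.
Codon 6: UGG (Trp) → UGA (Stop) — nonsense.
Codon 7: CGU (Arg) → CGA (Arg) — synonymous.
Synonymous: 1 of 4.

1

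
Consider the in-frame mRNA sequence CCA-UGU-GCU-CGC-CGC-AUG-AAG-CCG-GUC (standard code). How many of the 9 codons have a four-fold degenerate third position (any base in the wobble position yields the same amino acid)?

Codon 1 CCA (Pro): third position 4-fold.
Codon 2 UGU (Cys): third position 2-fold.
Codon 3 GCU (Ala): third position 4-fold.
Codon 4 CGC (Arg): third position 4-fold.
Codon 5 CGC (Arg): third position 4-fold.
Codon 6 AUG (Met): third position 1-fold.
Codon 7 AAG (Lys): third position 2-fold.
Codon 8 CCG (Pro): third position 4-fold.
Codon 9 GUC (Val): third position 4-fold.
Four-fold degenerate third positions: 6.

6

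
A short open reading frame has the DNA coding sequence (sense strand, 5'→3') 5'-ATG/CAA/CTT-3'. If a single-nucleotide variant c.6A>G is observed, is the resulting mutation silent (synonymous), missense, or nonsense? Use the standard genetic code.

Position 6 falls in codon 2: CAA → Gln.
After the substitution the codon is CAG → Gln.
Both encode Gln, so the change is synonymous.

silent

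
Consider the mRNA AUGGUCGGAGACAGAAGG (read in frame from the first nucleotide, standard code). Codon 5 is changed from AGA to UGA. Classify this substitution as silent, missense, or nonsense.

nonsense

Position 13 falls in codon 5: AGA → Arg.
After the substitution the codon is UGA → Stop.
The new codon is a stop codon, so this is a nonsense mutation.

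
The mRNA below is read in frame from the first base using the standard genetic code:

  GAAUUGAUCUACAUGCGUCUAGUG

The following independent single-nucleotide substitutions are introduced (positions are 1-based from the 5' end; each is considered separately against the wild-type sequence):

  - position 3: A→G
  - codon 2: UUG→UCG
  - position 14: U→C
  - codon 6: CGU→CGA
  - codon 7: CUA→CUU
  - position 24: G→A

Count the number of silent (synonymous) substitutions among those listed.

Codon 1: GAA (Glu) → GAG (Glu) — synonymous.
Codon 2: UUG (Leu) → UCG (Ser) — missense.
Codon 5: AUG (Met) → ACG (Thr) — missense.
Codon 6: CGU (Arg) → CGA (Arg) — synonymous.
Codon 7: CUA (Leu) → CUU (Leu) — synonymous.
Codon 8: GUG (Val) → GUA (Val) — synonymous.
Synonymous: 4 of 6.

4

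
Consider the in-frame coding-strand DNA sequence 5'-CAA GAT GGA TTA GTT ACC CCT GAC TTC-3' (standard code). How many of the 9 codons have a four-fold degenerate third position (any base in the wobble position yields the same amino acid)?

Codon 1 CAA (Gln): third position 2-fold.
Codon 2 GAT (Asp): third position 2-fold.
Codon 3 GGA (Gly): third position 4-fold.
Codon 4 TTA (Leu): third position 2-fold.
Codon 5 GTT (Val): third position 4-fold.
Codon 6 ACC (Thr): third position 4-fold.
Codon 7 CCT (Pro): third position 4-fold.
Codon 8 GAC (Asp): third position 2-fold.
Codon 9 TTC (Phe): third position 2-fold.
Four-fold degenerate third positions: 4.

4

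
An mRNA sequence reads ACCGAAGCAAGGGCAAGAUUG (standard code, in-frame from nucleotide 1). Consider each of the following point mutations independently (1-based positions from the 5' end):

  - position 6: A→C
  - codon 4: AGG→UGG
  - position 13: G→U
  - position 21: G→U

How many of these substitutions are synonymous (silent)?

Codon 2: GAA (Glu) → GAC (Asp) — missense.
Codon 4: AGG (Arg) → UGG (Trp) — missense.
Codon 5: GCA (Ala) → UCA (Ser) — missense.
Codon 7: UUG (Leu) → UUU (Phe) — missense.
Synonymous: 0 of 4.

0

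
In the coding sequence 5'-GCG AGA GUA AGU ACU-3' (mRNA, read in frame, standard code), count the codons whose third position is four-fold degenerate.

3

Codon 1 GCG (Ala): third position 4-fold.
Codon 2 AGA (Arg): third position 2-fold.
Codon 3 GUA (Val): third position 4-fold.
Codon 4 AGU (Ser): third position 2-fold.
Codon 5 ACU (Thr): third position 4-fold.
Four-fold degenerate third positions: 3.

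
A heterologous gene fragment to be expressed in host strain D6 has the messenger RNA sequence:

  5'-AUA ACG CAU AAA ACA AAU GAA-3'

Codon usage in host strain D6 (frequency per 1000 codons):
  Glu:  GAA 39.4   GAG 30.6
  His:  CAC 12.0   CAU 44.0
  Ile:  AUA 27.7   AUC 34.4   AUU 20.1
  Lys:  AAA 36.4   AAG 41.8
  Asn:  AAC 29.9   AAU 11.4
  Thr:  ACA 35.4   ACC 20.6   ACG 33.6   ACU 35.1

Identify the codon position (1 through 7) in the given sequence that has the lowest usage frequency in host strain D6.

6

Codon 1 AUA (Ile): 27.7 per 1000.
Codon 2 ACG (Thr): 33.6 per 1000.
Codon 3 CAU (His): 44.0 per 1000.
Codon 4 AAA (Lys): 36.4 per 1000.
Codon 5 ACA (Thr): 35.4 per 1000.
Codon 6 AAU (Asn): 11.4 per 1000.
Codon 7 GAA (Glu): 39.4 per 1000.
Lowest frequency is 11.4 at codon 6.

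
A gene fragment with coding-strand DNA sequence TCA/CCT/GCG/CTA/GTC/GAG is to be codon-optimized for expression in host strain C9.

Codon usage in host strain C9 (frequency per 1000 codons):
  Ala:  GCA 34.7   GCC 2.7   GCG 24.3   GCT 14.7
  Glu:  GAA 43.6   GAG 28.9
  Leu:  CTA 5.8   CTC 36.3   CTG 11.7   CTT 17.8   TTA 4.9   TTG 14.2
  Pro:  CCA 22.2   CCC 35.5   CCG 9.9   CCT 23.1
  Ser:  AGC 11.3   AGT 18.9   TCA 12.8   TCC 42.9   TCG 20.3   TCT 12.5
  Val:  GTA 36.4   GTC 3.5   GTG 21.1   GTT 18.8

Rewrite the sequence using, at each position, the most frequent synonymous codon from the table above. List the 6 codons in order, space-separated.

Codon 1 (Ser): best is TCC at 42.9.
Codon 2 (Pro): best is CCC at 35.5.
Codon 3 (Ala): best is GCA at 34.7.
Codon 4 (Leu): best is CTC at 36.3.
Codon 5 (Val): best is GTA at 36.4.
Codon 6 (Glu): best is GAA at 43.6.

TCC CCC GCA CTC GTA GAA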